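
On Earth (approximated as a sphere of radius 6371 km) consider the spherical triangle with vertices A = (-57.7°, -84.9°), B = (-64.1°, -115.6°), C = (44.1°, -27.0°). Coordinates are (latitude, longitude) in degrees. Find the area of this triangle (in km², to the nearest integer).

4701848 km²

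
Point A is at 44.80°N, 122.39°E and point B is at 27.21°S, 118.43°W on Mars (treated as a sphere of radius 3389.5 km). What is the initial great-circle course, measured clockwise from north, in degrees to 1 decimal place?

With φ₁ = 0.7819, φ₂ = -0.4749, Δλ = 2.0801 rad, the forward-azimuth formula gives
θ = atan2( sin Δλ cos φ₂ , cos φ₁ sin φ₂ − sin φ₁ cos φ₂ cos Δλ ) = atan2(0.7765, -0.0189) = 91.40°.
So the initial bearing is 91.4°.

91.4°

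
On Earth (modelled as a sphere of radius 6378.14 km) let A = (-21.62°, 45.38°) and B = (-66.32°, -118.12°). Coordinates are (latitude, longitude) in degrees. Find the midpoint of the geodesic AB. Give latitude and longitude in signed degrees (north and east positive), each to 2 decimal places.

Central angle δ = 1.5914 rad. Interpolating on the sphere with fraction f = 0.5:
P = [sin((1−f)δ)·A + sin(fδ)·B] / sin δ = 0.7145·A + 0.7145·B in Cartesian coordinates,
giving P = (0.3313, 0.2197, -0.9176), i.e. latitude -66.58°, longitude 33.55°.

-66.58°, 33.55°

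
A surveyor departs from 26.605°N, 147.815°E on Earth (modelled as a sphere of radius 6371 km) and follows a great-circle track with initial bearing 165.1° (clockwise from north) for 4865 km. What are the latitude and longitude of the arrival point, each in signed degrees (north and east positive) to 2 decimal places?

Angular distance δ = d/R = 4865/6371 = 0.76362 rad; initial bearing θ = 2.8815 rad.
sin φ₂ = sin φ₁ cos δ + cos φ₁ sin δ cos θ = (0.4478)(0.7223) + (0.8941)(0.6915)(-0.9664) = -0.2740, so φ₂ = -15.90°.
Δλ = atan2(sin θ sin δ cos φ₁, cos δ − sin φ₁ sin φ₂) = atan2(0.1590, 0.8451) = 10.655°.
λ₂ = 147.815° + 10.655° = 158.47°.

-15.90°, 158.47°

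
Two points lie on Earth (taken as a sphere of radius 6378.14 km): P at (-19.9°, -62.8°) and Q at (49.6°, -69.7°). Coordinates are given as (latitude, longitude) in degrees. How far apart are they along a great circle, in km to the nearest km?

Let φ₁ = -0.3473 rad, φ₂ = 0.8657 rad, and Δλ = -0.1204 rad.
cos c = sin φ₁ sin φ₂ + cos φ₁ cos φ₂ cos Δλ = (-0.3404)(0.7615) + (0.9403)(0.6481)(0.9928) = 0.34579,
so c = arccos(0.34579) = 1.21771 rad.
Distance = R·c = 6378.14 × 1.2177 ≈ 7767 km.

7767 km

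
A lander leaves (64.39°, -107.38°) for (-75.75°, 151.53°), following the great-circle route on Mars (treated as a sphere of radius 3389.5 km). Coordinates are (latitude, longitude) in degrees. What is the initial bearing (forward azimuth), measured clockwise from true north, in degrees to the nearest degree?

213°

With φ₁ = 1.1238, φ₂ = -1.3221, Δλ = -1.7644 rad, the forward-azimuth formula gives
θ = atan2( sin Δλ cos φ₂ , cos φ₁ sin φ₂ − sin φ₁ cos φ₂ cos Δλ ) = atan2(-0.2416, -0.3762) = -147.30°.
Adding 360° brings this into [0°, 360°): 213°.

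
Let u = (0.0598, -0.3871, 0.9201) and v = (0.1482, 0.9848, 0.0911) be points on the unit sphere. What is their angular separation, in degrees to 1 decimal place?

u·v = -0.2885; |u| = 1.0000, |v| = 1.0000.
cos θ = (u·v)/(|u||v|) = -0.2885, so θ = 106.8°.

106.8°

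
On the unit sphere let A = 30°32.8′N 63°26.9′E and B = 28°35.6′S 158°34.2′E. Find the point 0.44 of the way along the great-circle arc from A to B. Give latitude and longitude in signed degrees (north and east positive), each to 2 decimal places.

5.39°, 106.46°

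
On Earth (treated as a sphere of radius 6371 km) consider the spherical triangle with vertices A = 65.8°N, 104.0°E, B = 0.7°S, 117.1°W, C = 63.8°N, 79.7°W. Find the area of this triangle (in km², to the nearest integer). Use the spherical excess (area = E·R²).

23175429 km²

Side lengths (central angles): a = 1.2241, b = 0.8792, c = 1.8966 rad; semiperimeter s = 1.9999.
By l'Huilier's theorem, tan(E/4) = √[tan(s/2) tan((s−a)/2) tan((s−b)/2) tan((s−c)/2)], giving spherical excess E = 0.5710 rad.
Area = E·R² = 0.5710 × (6371)² ≈ 23175429 km².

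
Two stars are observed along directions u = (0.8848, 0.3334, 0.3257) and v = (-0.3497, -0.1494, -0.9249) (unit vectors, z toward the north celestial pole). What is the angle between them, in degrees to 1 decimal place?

u·v = -0.6605; |u| = 1.0001, |v| = 1.0000.
cos θ = (u·v)/(|u||v|) = -0.6604, so θ = 131.3°.

131.3°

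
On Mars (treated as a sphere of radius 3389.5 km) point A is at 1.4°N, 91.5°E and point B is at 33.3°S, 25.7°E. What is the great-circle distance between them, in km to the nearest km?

Let φ₁ = 0.0244 rad, φ₂ = -0.5812 rad, and Δλ = -1.1484 rad.
Haversine: a = sin²(Δφ/2) + cos φ₁ cos φ₂ sin²(Δλ/2) = 0.0889 + (0.9997)(0.8358)(0.2950) = 0.33545.
Central angle c = 2·arcsin(√a) = 1.23545 rad.
Distance = R·c = 3389.5 × 1.2354 ≈ 4188 km.

4188 km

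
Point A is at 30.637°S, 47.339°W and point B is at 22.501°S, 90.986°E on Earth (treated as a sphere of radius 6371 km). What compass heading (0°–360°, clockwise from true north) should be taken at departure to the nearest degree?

With φ₁ = -0.5347, φ₂ = -0.3927, Δλ = 2.4142 rad, the forward-azimuth formula gives
θ = atan2( sin Δλ cos φ₂ , cos φ₁ sin φ₂ − sin φ₁ cos φ₂ cos Δλ ) = atan2(0.6143, -0.6809) = 137.95°.
So the initial bearing is 138°.

138°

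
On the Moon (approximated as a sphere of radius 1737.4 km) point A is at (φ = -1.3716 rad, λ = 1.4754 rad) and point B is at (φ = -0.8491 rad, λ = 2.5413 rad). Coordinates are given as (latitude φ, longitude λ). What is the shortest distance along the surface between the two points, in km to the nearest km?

1121 km

With latitudes φ₁ = -78.587°, φ₂ = -48.650° and longitude difference Δλ = 61.072°:
Haversine: a = sin²(Δφ/2) + cos φ₁ cos φ₂ sin²(Δλ/2) = 0.0667 + (0.1979)(0.6607)(0.2581) = 0.10046.
Central angle c = 2·arcsin(√a) = 0.64503 rad.
Distance = R·c = 1737.4 × 0.6450 ≈ 1121 km.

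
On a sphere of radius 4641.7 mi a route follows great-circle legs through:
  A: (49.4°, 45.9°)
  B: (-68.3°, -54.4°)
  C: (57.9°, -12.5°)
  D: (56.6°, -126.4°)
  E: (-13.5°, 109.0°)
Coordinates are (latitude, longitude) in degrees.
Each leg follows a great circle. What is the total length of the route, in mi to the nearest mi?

35822 mi

Leg A→B: central angle 2.4166 rad, distance 11217.0 mi.
Leg B→C: central angle 2.2664 rad, distance 10519.9 mi.
Leg C→D: central angle 0.9413 rad, distance 4369.4 mi.
Leg D→E: central angle 2.0931 rad, distance 9715.3 mi.
Total: 11217.0 + 10519.9 + 4369.4 + 9715.3 ≈ 35822 mi.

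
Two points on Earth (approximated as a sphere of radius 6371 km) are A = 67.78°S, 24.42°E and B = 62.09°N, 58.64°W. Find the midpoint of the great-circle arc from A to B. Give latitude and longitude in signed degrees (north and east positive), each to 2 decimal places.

Central angle δ = 2.4926 rad. Interpolating on the sphere with fraction f = 0.5:
P = [sin((1−f)δ)·A + sin(fδ)·B] / sin δ = 1.5681·A + 1.5681·B in Cartesian coordinates,
giving P = (0.9220, -0.3816, -0.0659), i.e. latitude -3.78°, longitude -22.49°.

-3.78°, -22.49°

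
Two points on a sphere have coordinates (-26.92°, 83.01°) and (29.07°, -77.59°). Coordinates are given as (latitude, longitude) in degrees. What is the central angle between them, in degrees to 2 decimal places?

In radians: φ₁ = -0.4698, φ₂ = 0.5074, Δλ = -160.600° = -2.8030 rad.
cos c = sin φ₁ sin φ₂ + cos φ₁ cos φ₂ cos Δλ = (-0.4527)(0.4859) + (0.8916)(0.8740)(-0.9432) = -0.95505,
so c = arccos(-0.95505) = 2.84062 rad.
So the angular separation is 162.76°.

162.76°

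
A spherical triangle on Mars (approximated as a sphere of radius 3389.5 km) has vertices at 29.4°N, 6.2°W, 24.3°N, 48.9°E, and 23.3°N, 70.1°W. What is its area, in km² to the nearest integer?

2266230 km²

Side lengths (central angles): a = 1.8163, b = 0.9930, c = 0.8549 rad; semiperimeter s = 1.8321.
By l'Huilier's theorem, tan(E/4) = √[tan(s/2) tan((s−a)/2) tan((s−b)/2) tan((s−c)/2)], giving spherical excess E = 0.1973 rad.
Area = E·R² = 0.1973 × (3389.5)² ≈ 2266230 km².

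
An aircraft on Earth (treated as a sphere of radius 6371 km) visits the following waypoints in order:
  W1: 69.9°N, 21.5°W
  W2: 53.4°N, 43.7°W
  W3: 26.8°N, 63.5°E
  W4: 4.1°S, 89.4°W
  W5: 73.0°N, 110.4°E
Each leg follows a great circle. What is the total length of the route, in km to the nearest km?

39267 km

Leg W1→W2: central angle 0.3374 rad, distance 2149.3 km.
Leg W2→W3: central angle 1.3647 rad, distance 8694.8 km.
Leg W3→W4: central angle 2.5406 rad, distance 16186.4 km.
Leg W4→W5: central angle 1.9206 rad, distance 12236.4 km.
Total: 2149.3 + 8694.8 + 16186.4 + 12236.4 ≈ 39267 km.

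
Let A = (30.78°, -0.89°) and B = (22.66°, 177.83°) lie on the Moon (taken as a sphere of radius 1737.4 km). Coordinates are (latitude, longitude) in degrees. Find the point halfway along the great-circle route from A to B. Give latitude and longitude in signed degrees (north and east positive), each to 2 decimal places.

Central angle δ = 2.2086 rad. Interpolating on the sphere with fraction f = 0.5:
P = [sin((1−f)δ)·A + sin(fδ)·B] / sin δ = 1.1118·A + 1.1118·B in Cartesian coordinates,
giving P = (-0.0702, 0.0240, 0.9972), i.e. latitude 85.75°, longitude 161.11°.

85.75°, 161.11°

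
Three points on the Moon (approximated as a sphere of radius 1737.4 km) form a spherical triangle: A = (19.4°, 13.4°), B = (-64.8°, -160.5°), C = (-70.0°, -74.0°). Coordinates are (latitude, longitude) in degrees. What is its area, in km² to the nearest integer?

Side lengths (central angles): a = 0.5372, b = 1.8729, c = 2.3460 rad; semiperimeter s = 2.3780.
By l'Huilier's theorem, tan(E/4) = √[tan(s/2) tan((s−a)/2) tan((s−b)/2) tan((s−c)/2)], giving spherical excess E = 0.4632 rad.
Area = E·R² = 0.4632 × (1737.4)² ≈ 1398068 km².

1398068 km²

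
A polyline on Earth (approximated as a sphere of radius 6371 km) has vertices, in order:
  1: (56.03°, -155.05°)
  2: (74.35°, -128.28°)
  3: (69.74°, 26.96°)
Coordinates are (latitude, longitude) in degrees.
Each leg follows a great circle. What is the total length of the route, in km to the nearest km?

Leg 1→2: central angle 0.3677 rad, distance 2342.5 km.
Leg 2→3: central angle 0.6120 rad, distance 3898.8 km.
Total: 2342.5 + 3898.8 ≈ 6241 km.

6241 km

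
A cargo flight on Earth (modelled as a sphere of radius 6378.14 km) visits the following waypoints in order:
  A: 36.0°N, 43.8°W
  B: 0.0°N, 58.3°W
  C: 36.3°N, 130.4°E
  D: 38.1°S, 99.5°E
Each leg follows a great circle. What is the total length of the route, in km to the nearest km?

29049 km

Leg A→B: central angle 0.6709 rad, distance 4279.2 km.
Leg B→C: central angle 2.4925 rad, distance 15897.8 km.
Leg C→D: central angle 1.3909 rad, distance 8871.5 km.
Total: 4279.2 + 15897.8 + 8871.5 ≈ 29049 km.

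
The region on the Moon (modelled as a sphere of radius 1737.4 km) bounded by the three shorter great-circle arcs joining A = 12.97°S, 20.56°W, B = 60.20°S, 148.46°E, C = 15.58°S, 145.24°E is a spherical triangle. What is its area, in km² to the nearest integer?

1825021 km²

Side lengths (central angles): a = 0.7798, b = 2.5862, c = 1.8553 rad; semiperimeter s = 2.6107.
By l'Huilier's theorem, tan(E/4) = √[tan(s/2) tan((s−a)/2) tan((s−b)/2) tan((s−c)/2)], giving spherical excess E = 0.6046 rad.
Area = E·R² = 0.6046 × (1737.4)² ≈ 1825021 km².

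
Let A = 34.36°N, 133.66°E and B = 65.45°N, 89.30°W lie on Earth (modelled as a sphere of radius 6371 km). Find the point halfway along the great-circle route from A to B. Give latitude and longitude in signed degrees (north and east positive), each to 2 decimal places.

The central angle between A and B is δ = 1.3053 rad.
With f = 0.5, the slerp weights are sin((1−f)δ)/sin δ = 0.6294 and sin(fδ)/sin δ = 0.6294.
Weighted sum of the unit vectors: (0.6294)·(-0.5699,0.5972,0.5644) + (0.6294)·(0.0051,-0.4155,0.9096) = (-0.3555, 0.1144, 0.9277).
Converting back: φ = atan2(z, √(x²+y²)) = 68.07°, λ = atan2(y, x) = 162.16°.

68.07°, 162.16°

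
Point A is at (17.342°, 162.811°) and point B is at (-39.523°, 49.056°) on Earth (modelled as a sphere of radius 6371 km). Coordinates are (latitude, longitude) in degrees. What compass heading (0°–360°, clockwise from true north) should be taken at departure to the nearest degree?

With φ₁ = 0.3027, φ₂ = -0.6898, Δλ = -1.9854 rad, the forward-azimuth formula gives
θ = atan2( sin Δλ cos φ₂ , cos φ₁ sin φ₂ − sin φ₁ cos φ₂ cos Δλ ) = atan2(-0.7060, -0.5148) = -126.10°.
Adding 360° brings this into [0°, 360°): 234°.

234°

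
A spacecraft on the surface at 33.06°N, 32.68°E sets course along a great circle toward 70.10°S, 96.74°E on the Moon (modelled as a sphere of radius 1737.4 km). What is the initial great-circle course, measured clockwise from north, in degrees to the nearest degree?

Δλ = 64.060° = 1.1181 rad.
y = sin Δλ · cos φ₂ = (0.8993)(0.3404) = 0.3061
x = cos φ₁ sin φ₂ − sin φ₁ cos φ₂ cos Δλ = (0.8381)(-0.9403) − (0.5455)(0.3404)(0.4374) = -0.8693
θ = atan2(y, x) = 160.60°, so the bearing is 161°.

161°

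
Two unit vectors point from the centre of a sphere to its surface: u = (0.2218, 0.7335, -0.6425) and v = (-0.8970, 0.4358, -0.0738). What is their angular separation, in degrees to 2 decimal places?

80.32°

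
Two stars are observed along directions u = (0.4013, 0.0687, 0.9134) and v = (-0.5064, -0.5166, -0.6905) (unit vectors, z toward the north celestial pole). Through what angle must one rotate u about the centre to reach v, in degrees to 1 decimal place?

150.4°

u·v = -0.8694; |u| = 1.0000, |v| = 1.0001.
cos θ = (u·v)/(|u||v|) = -0.8693, so θ = 150.4°.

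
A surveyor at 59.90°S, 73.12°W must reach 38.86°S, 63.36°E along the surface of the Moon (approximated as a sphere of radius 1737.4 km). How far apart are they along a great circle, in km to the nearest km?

In radians: φ₁ = -1.0455, φ₂ = -0.6782, Δλ = 136.480° = 2.3820 rad.
cos c = sin φ₁ sin φ₂ + cos φ₁ cos φ₂ cos Δλ = (-0.8652)(-0.6274) + (0.5015)(0.7787)(-0.7251) = 0.25964,
so c = arccos(0.25964) = 1.30815 rad.
Distance = R·c = 1737.4 × 1.3082 ≈ 2273 km.

2273 km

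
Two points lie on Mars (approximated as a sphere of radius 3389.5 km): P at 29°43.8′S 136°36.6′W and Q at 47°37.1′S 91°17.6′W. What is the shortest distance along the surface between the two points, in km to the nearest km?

2303 km

With latitudes φ₁ = -29.730°, φ₂ = -47.618° and longitude difference Δλ = 45.317°:
Haversine: a = sin²(Δφ/2) + cos φ₁ cos φ₂ sin²(Δλ/2) = 0.0242 + (0.8684)(0.6741)(0.1484) = 0.11104.
Central angle c = 2·arcsin(√a) = 0.67945 rad.
Distance = R·c = 3389.5 × 0.6794 ≈ 2303 km.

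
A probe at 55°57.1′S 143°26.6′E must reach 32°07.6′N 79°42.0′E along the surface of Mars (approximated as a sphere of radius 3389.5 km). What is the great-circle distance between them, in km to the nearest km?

In radians: φ₁ = -0.9765, φ₂ = 0.5607, Δλ = -63.743° = -1.1125 rad.
cos c = sin φ₁ sin φ₂ + cos φ₁ cos φ₂ cos Δλ = (-0.8286)(0.5318) + (0.5599)(0.8469)(0.4424) = -0.23086,
so c = arccos(-0.23086) = 1.80376 rad.
Distance = R·c = 3389.5 × 1.8038 ≈ 6114 km.

6114 km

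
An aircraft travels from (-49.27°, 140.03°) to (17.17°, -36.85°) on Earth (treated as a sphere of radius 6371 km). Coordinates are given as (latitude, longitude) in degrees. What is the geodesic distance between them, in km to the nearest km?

Let φ₁ = -0.8599 rad, φ₂ = 0.2997 rad, and Δλ = -3.0871 rad.
cos c = sin φ₁ sin φ₂ + cos φ₁ cos φ₂ cos Δλ = (-0.7578)(0.2952) + (0.6525)(0.9554)(-0.9985) = -0.84620,
so c = arccos(-0.84620) = 2.57961 rad.
Distance = R·c = 6371 × 2.5796 ≈ 16435 km.

16435 km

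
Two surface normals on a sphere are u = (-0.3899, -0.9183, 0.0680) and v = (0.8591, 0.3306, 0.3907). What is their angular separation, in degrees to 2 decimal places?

127.74°

u·v = -0.6120; |u| = 1.0000, |v| = 1.0000.
cos θ = (u·v)/(|u||v|) = -0.6120, so θ = 127.74°.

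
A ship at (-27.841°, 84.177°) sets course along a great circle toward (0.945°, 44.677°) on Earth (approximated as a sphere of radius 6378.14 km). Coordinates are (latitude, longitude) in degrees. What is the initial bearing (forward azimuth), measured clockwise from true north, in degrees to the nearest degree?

301°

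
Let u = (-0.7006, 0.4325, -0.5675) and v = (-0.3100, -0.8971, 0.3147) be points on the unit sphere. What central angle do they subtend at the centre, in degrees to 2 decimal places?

u·v = -0.3494; |u| = 1.0000, |v| = 1.0000.
cos θ = (u·v)/(|u||v|) = -0.3494, so θ = 110.45°.

110.45°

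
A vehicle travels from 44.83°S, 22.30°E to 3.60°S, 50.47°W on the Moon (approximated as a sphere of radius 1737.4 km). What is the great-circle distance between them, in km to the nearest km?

2283 km

With latitudes φ₁ = -44.830°, φ₂ = -3.600° and longitude difference Δλ = -72.770°:
cos c = sin φ₁ sin φ₂ + cos φ₁ cos φ₂ cos Δλ = (-0.7050)(-0.0628) + (0.7092)(0.9980)(0.2962) = 0.25392,
so c = arccos(0.25392) = 1.31406 rad.
Distance = R·c = 1737.4 × 1.3141 ≈ 2283 km.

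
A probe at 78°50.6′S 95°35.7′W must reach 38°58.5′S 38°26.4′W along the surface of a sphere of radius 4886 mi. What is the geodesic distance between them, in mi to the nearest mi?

Let φ₁ = -1.3761 rad, φ₂ = -0.6802 rad, and Δλ = 0.9975 rad.
cos c = sin φ₁ sin φ₂ + cos φ₁ cos φ₂ cos Δλ = (-0.9811)(-0.6290) + (0.1935)(0.7774)(0.5424) = 0.69868,
so c = arccos(0.69868) = 0.79725 rad.
Distance = R·c = 4886 × 0.7972 ≈ 3895 mi.

3895 mi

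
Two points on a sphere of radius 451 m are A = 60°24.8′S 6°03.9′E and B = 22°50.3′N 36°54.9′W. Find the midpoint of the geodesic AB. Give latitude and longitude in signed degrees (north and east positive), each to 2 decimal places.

-19.95°, -22.21°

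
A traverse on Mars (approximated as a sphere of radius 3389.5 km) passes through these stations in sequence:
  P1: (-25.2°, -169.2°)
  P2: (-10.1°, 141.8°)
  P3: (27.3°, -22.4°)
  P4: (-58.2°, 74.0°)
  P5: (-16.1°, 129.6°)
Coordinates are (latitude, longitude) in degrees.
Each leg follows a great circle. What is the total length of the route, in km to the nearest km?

22528 km

Leg P1→P2: central angle 0.8512 rad, distance 2885.1 km.
Leg P2→P3: central angle 2.7446 rad, distance 9302.8 km.
Leg P3→P4: central angle 2.0286 rad, distance 6876.0 km.
Leg P4→P5: central angle 1.0219 rad, distance 3463.8 km.
Total: 2885.1 + 9302.8 + 6876.0 + 3463.8 ≈ 22528 km.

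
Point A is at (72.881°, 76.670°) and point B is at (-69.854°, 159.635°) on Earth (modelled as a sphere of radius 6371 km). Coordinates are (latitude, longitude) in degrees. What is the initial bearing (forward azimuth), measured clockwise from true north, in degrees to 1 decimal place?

132.8°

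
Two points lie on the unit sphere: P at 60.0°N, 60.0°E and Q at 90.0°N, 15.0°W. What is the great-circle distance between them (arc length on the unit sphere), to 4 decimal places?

0.5236

Let φ₁ = 1.0472 rad, φ₂ = 1.5708 rad, and Δλ = -1.3090 rad.
Haversine: a = sin²(Δφ/2) + cos φ₁ cos φ₂ sin²(Δλ/2) = 0.0670 + (0.5000)(0.0000)(0.3706) = 0.06699.
Central angle c = 2·arcsin(√a) = 0.52360 rad.
On the unit sphere the arc length equals the central angle: 0.5236.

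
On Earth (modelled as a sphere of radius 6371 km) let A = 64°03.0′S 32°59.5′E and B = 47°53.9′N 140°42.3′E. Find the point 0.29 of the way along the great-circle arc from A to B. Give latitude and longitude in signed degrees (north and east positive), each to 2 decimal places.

Central angle δ = 2.4286 rad. Interpolating on the sphere with fraction f = 0.29:
P = [sin((1−f)δ)·A + sin(fδ)·B] / sin δ = 1.5108·A + 0.9899·B in Cartesian coordinates,
giving P = (0.0409, 0.7803, -0.6240), i.e. latitude -38.61°, longitude 87.00°.

-38.61°, 87.00°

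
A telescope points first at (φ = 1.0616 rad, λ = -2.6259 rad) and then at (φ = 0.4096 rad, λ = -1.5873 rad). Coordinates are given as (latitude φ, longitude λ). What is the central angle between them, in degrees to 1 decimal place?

In radians: φ₁ = 1.0616, φ₂ = 0.4096, Δλ = 59.507° = 1.0386 rad.
cos c = sin φ₁ sin φ₂ + cos φ₁ cos φ₂ cos Δλ = (0.8731)(0.3982) + (0.4875)(0.9173)(0.5074) = 0.57462,
so c = arccos(0.57462) = 0.95866 rad.
So the angular separation is 54.9°.

54.9°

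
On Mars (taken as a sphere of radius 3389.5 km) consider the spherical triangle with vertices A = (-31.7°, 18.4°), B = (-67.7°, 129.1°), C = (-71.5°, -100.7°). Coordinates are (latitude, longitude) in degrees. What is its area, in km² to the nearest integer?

Side lengths (central angles): a = 0.6440, b = 1.1950, c = 1.1896 rad; semiperimeter s = 1.5143.
By l'Huilier's theorem, tan(E/4) = √[tan(s/2) tan((s−a)/2) tan((s−b)/2) tan((s−c)/2)], giving spherical excess E = 0.4289 rad.
Area = E·R² = 0.4289 × (3389.5)² ≈ 4927759 km².

4927759 km²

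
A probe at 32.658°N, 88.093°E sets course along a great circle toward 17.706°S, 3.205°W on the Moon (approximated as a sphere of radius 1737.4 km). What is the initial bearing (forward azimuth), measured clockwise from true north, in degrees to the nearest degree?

256°

With φ₁ = 0.5700, φ₂ = -0.3090, Δλ = -1.5935 rad, the forward-azimuth formula gives
θ = atan2( sin Δλ cos φ₂ , cos φ₁ sin φ₂ − sin φ₁ cos φ₂ cos Δλ ) = atan2(-0.9524, -0.2444) = -104.39°.
Adding 360° brings this into [0°, 360°): 256°.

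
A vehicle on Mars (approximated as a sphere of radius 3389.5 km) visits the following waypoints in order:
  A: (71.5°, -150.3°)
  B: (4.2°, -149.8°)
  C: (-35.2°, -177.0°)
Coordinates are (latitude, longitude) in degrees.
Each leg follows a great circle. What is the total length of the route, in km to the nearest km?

6759 km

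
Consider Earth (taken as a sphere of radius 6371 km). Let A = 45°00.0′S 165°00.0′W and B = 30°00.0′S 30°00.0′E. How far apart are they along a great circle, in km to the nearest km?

11538 km

Let φ₁ = -0.7854 rad, φ₂ = -0.5236 rad, and Δλ = -2.8798 rad.
cos c = sin φ₁ sin φ₂ + cos φ₁ cos φ₂ cos Δλ = (-0.7071)(-0.5000) + (0.7071)(0.8660)(-0.9659) = -0.23795,
so c = arccos(-0.23795) = 1.81105 rad.
Distance = R·c = 6371 × 1.8111 ≈ 11538 km.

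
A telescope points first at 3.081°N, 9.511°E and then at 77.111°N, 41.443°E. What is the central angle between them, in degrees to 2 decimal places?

In radians: φ₁ = 0.0538, φ₂ = 1.3458, Δλ = 31.932° = 0.5573 rad.
cos c = sin φ₁ sin φ₂ + cos φ₁ cos φ₂ cos Δλ = (0.0537)(0.9748) + (0.9986)(0.2231)(0.8487) = 0.24143,
so c = arccos(0.24143) = 1.32696 rad.
So the angular separation is 76.03°.

76.03°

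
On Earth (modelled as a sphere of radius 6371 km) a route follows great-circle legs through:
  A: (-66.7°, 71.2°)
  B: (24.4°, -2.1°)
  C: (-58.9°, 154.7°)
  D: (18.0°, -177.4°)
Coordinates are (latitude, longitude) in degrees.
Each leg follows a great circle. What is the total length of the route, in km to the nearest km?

36480 km

Leg A→B: central angle 1.8503 rad, distance 11788.4 km.
Leg B→C: central angle 2.4752 rad, distance 15769.8 km.
Leg C→D: central angle 1.4004 rad, distance 8922.1 km.
Total: 11788.4 + 15769.8 + 8922.1 ≈ 36480 km.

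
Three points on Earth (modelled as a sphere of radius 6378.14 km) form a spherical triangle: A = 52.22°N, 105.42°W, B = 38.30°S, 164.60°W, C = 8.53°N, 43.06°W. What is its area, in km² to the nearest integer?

Side lengths (central angles): a = 2.0920, b = 1.1611, c = 1.8168 rad; semiperimeter s = 2.5350.
By l'Huilier's theorem, tan(E/4) = √[tan(s/2) tan((s−a)/2) tan((s−b)/2) tan((s−c)/2)], giving spherical excess E = 1.7595 rad.
Area = E·R² = 1.7595 × (6378.14)² ≈ 71577941 km².

71577941 km²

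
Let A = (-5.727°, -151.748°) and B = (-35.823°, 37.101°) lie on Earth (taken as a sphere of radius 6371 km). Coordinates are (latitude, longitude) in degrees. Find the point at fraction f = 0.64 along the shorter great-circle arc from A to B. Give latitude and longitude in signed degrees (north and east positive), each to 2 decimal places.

The central angle between A and B is δ = 2.4020 rad.
With f = 0.64, the slerp weights are sin((1−f)δ)/sin δ = 1.1290 and sin(fδ)/sin δ = 1.4830.
Weighted sum of the unit vectors: (1.1290)·(-0.8765,-0.4710,-0.0998) + (1.4830)·(0.6467,0.4891,-0.5853) = (-0.0306, 0.1936, -0.9806).
Converting back: φ = atan2(z, √(x²+y²)) = -78.70°, λ = atan2(y, x) = 98.97°.

-78.70°, 98.97°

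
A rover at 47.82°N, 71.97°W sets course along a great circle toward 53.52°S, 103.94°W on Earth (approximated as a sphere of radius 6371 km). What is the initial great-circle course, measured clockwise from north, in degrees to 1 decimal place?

199.0°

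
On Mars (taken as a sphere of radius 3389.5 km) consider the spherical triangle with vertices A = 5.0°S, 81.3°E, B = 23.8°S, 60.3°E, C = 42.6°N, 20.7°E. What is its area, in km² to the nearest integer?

Side lengths (central angles): a = 1.3225, b = 1.2651, c = 0.4819 rad; semiperimeter s = 1.5347.
By l'Huilier's theorem, tan(E/4) = √[tan(s/2) tan((s−a)/2) tan((s−b)/2) tan((s−c)/2)], giving spherical excess E = 0.3590 rad.
Area = E·R² = 0.3590 × (3389.5)² ≈ 4124771 km².

4124771 km²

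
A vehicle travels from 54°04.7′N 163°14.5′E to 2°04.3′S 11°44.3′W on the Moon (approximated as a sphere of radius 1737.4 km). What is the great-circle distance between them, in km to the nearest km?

3876 km

With latitudes φ₁ = 54.078°, φ₂ = -2.072° and longitude difference Δλ = -174.980°:
cos c = sin φ₁ sin φ₂ + cos φ₁ cos φ₂ cos Δλ = (0.8098)(-0.0361) + (0.5867)(0.9993)(-0.9962) = -0.61332,
so c = arccos(-0.61332) = 2.23105 rad.
Distance = R·c = 1737.4 × 2.2311 ≈ 3876 km.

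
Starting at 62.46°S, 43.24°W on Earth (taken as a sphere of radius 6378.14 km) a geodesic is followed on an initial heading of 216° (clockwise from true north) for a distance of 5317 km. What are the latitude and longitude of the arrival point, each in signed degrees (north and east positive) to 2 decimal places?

-60.81°, -160.09°

Angular distance δ = d/R = 5317/6378.14 = 0.83363 rad; initial bearing θ = 3.7699 rad.
sin φ₂ = sin φ₁ cos δ + cos φ₁ sin δ cos θ = (-0.8867)(0.6722) + (0.4624)(0.7404)(-0.8090) = -0.8730, so φ₂ = -60.81°.
Δλ = atan2(sin θ sin δ cos φ₁, cos δ − sin φ₁ sin φ₂) = atan2(-0.2012, -0.1019) = -116.850°.
λ₂ = -43.240° − 116.850° = -160.09°.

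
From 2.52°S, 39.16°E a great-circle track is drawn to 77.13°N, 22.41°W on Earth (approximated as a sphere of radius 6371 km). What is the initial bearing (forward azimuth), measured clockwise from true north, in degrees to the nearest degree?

349°

Δλ = -61.570° = -1.0746 rad.
y = sin Δλ · cos φ₂ = (-0.8794)(0.2227) = -0.1959
x = cos φ₁ sin φ₂ − sin φ₁ cos φ₂ cos Δλ = (0.9990)(0.9749) − (-0.0440)(0.2227)(0.4761) = 0.9786
θ = atan2(y, x) = -11.32°; adding 360° gives 349°.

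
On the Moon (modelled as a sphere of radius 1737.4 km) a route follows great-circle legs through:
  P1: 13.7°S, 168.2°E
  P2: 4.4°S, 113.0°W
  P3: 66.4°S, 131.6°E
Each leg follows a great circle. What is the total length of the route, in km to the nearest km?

Leg P1→P2: central angle 1.3630 rad, distance 2368.0 km.
Leg P2→P3: central angle 1.6719 rad, distance 2904.7 km.
Total: 2368.0 + 2904.7 ≈ 5273 km.

5273 km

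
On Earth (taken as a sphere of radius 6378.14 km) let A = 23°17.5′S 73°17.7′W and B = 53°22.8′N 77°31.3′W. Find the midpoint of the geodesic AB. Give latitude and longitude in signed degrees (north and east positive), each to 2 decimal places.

15.05°, -74.96°

Central angle δ = 1.3397 rad. Interpolating on the sphere with fraction f = 0.5:
P = [sin((1−f)δ)·A + sin(fδ)·B] / sin δ = 0.6378·A + 0.6378·B in Cartesian coordinates,
giving P = (0.2506, -0.9326, 0.2597), i.e. latitude 15.05°, longitude -74.96°.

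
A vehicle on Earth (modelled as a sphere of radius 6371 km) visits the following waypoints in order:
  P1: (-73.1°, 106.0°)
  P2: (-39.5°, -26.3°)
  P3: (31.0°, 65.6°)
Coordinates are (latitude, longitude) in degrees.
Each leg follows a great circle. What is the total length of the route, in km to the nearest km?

Leg P1→P2: central angle 1.0955 rad, distance 6979.1 km.
Leg P2→P3: central angle 1.9279 rad, distance 12282.5 km.
Total: 6979.1 + 12282.5 ≈ 19262 km.

19262 km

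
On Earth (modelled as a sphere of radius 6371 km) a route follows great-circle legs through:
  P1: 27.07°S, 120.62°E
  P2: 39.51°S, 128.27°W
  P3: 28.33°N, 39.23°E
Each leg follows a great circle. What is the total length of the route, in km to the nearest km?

28062 km

Leg P1→P2: central angle 1.5287 rad, distance 9739.3 km.
Leg P2→P3: central angle 2.8760 rad, distance 18322.7 km.
Total: 9739.3 + 18322.7 ≈ 28062 km.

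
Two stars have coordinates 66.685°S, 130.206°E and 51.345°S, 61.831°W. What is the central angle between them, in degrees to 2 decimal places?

61.62°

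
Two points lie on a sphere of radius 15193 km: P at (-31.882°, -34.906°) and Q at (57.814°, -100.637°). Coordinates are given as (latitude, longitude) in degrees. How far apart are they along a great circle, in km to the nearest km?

27878 km

In radians: φ₁ = -0.5564, φ₂ = 1.0090, Δλ = -65.731° = -1.1472 rad.
Haversine: a = sin²(Δφ/2) + cos φ₁ cos φ₂ sin²(Δλ/2) = 0.4973 + (0.8491)(0.5327)(0.2945) = 0.63055.
Central angle c = 2·arcsin(√a) = 1.83495 rad.
Distance = R·c = 15193 × 1.8350 ≈ 27878 km.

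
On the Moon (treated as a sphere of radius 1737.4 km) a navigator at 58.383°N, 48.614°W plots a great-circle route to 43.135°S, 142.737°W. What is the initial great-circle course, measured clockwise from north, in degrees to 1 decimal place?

With φ₁ = 1.0190, φ₂ = -0.7528, Δλ = -1.6428 rad, the forward-azimuth formula gives
θ = atan2( sin Δλ cos φ₂ , cos φ₁ sin φ₂ − sin φ₁ cos φ₂ cos Δλ ) = atan2(-0.7279, -0.3138) = -113.32°.
Adding 360° brings this into [0°, 360°): 246.7°.

246.7°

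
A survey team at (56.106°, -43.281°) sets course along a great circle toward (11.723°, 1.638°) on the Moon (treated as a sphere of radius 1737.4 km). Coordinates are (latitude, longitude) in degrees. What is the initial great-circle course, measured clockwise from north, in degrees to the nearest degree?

124°

With φ₁ = 0.9792, φ₂ = 0.2046, Δλ = 0.7840 rad, the forward-azimuth formula gives
θ = atan2( sin Δλ cos φ₂ , cos φ₁ sin φ₂ − sin φ₁ cos φ₂ cos Δλ ) = atan2(0.6914, -0.4622) = 123.76°.
So the initial bearing is 124°.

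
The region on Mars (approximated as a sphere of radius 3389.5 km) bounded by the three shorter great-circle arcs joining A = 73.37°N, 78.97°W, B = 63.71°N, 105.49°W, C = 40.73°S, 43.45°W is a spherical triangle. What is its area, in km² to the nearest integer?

4309296 km²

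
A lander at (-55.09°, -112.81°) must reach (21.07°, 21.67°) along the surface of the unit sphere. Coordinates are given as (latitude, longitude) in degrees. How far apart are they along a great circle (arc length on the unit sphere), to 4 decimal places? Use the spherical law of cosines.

2.3036

In radians: φ₁ = -0.9615, φ₂ = 0.3677, Δλ = 134.480° = 2.3471 rad.
cos c = sin φ₁ sin φ₂ + cos φ₁ cos φ₂ cos Δλ = (-0.8201)(0.3595) + (0.5723)(0.9331)(-0.7007) = -0.66899,
so c = arccos(-0.66899) = 2.30364 rad.
On the unit sphere the arc length equals the central angle: 2.3036.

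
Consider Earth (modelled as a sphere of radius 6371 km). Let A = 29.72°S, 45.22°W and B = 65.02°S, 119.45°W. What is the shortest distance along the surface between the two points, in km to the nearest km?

6304 km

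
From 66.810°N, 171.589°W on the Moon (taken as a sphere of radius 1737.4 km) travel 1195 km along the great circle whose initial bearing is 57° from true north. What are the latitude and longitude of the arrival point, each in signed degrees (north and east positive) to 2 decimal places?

Angular distance δ = d/R = 1195/1737.4 = 0.68781 rad; initial bearing θ = 0.9948 rad.
sin φ₂ = sin φ₁ cos δ + cos φ₁ sin δ cos θ = (0.9192)(0.7726) + (0.3938)(0.6348)(0.5446) = 0.8464, so φ₂ = 57.82°.
Δλ = atan2(sin θ sin δ cos φ₁, cos δ − sin φ₁ sin φ₂) = atan2(0.2097, -0.0053) = 91.461°.
λ₂ = -171.589° + 91.461° = -80.13°.

57.82°, -80.13°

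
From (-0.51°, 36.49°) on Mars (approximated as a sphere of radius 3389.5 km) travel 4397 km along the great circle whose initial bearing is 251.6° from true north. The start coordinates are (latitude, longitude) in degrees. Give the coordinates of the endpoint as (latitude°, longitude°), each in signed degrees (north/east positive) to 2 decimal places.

-17.84°, -37.19°

Angular distance δ = d/R = 4397/3389.5 = 1.29724 rad; initial bearing θ = 4.3912 rad.
sin φ₂ = sin φ₁ cos δ + cos φ₁ sin δ cos θ = (-0.0089)(0.2702) + (1.0000)(0.9628)(-0.3156) = -0.3063, so φ₂ = -17.84°.
Δλ = atan2(sin θ sin δ cos φ₁, cos δ − sin φ₁ sin φ₂) = atan2(-0.9136, 0.2674) = -73.683°.
λ₂ = 36.490° − 73.683° = -37.19°.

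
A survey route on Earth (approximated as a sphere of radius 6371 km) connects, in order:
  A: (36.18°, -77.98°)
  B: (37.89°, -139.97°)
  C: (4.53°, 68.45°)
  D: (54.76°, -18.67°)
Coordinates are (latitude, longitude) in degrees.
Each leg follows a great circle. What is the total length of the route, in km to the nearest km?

29273 km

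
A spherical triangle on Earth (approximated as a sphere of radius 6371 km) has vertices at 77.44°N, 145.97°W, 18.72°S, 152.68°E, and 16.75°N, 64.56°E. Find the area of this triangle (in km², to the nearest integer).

70349158 km²

Side lengths (central angles): a = 1.6336, b = 1.4687, c = 1.7870 rad; semiperimeter s = 2.4446.
By l'Huilier's theorem, tan(E/4) = √[tan(s/2) tan((s−a)/2) tan((s−b)/2) tan((s−c)/2)], giving spherical excess E = 1.7332 rad.
Area = E·R² = 1.7332 × (6371)² ≈ 70349158 km².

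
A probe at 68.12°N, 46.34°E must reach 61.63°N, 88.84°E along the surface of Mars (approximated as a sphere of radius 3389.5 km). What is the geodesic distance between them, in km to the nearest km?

1108 km

Let φ₁ = 1.1889 rad, φ₂ = 1.0756 rad, and Δλ = 0.7418 rad.
cos c = sin φ₁ sin φ₂ + cos φ₁ cos φ₂ cos Δλ = (0.9280)(0.8799) + (0.3727)(0.4752)(0.7373) = 0.94707,
so c = arccos(0.94707) = 0.32681 rad.
Distance = R·c = 3389.5 × 0.3268 ≈ 1108 km.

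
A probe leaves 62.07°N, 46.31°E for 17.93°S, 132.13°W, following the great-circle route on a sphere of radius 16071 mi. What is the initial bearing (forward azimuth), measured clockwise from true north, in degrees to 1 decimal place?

Δλ = -178.440° = -3.1144 rad.
y = sin Δλ · cos φ₂ = (-0.0272)(0.9514) = -0.0259
x = cos φ₁ sin φ₂ − sin φ₁ cos φ₂ cos Δλ = (0.4684)(-0.3079) − (0.8835)(0.9514)(-0.9996) = 0.6961
θ = atan2(y, x) = -2.13°; adding 360° gives 357.9°.

357.9°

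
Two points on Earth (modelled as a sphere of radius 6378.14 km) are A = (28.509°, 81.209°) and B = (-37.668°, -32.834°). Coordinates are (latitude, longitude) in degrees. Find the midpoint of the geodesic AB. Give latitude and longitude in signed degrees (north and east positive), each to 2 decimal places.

-8.34°, 28.79°

The central angle between A and B is δ = 2.1835 rad.
With f = 0.5, the slerp weights are sin((1−f)δ)/sin δ = 1.0847 and sin(fδ)/sin δ = 1.0847.
Weighted sum of the unit vectors: (1.0847)·(0.1343,0.8684,0.4773) + (1.0847)·(0.6651,-0.4292,-0.6111) = (0.8671, 0.4764, -0.1451).
Converting back: φ = atan2(z, √(x²+y²)) = -8.34°, λ = atan2(y, x) = 28.79°.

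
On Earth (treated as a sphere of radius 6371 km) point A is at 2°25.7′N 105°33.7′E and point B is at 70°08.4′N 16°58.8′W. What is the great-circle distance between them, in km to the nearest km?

10920 km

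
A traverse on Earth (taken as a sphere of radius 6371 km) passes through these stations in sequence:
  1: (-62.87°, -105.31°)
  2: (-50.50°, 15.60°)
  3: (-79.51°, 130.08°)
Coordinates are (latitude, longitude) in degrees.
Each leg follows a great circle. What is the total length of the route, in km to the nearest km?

Leg 1→2: central angle 1.0031 rad, distance 6390.5 km.
Leg 2→3: central angle 0.7802 rad, distance 4970.9 km.
Total: 6390.5 + 4970.9 ≈ 11361 km.

11361 km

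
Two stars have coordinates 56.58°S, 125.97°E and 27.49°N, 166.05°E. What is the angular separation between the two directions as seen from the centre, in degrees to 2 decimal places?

90.66°

With latitudes φ₁ = -56.580°, φ₂ = 27.490° and longitude difference Δλ = 40.080°:
cos c = sin φ₁ sin φ₂ + cos φ₁ cos φ₂ cos Δλ = (-0.8347)(0.4616) + (0.5508)(0.8871)(0.7651) = -0.01143,
so c = arccos(-0.01143) = 1.58223 rad.
So the angular separation is 90.66°.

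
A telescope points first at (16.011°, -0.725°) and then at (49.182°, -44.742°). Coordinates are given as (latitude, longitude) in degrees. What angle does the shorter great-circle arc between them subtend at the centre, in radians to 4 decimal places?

0.8492 rad

With latitudes φ₁ = 16.011°, φ₂ = 49.182° and longitude difference Δλ = -44.017°:
Haversine: a = sin²(Δφ/2) + cos φ₁ cos φ₂ sin²(Δλ/2) = 0.0815 + (0.9612)(0.6537)(0.1404) = 0.16971.
Central angle c = 2·arcsin(√a) = 0.84922 rad.
So the angular separation is 0.8492 rad.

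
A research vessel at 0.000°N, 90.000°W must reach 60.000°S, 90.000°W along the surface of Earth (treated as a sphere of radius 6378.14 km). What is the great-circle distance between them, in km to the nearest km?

6679 km

Let φ₁ = 0.0000 rad, φ₂ = -1.0472 rad, and Δλ = 0.0000 rad.
cos c = sin φ₁ sin φ₂ + cos φ₁ cos φ₂ cos Δλ = (0.0000)(-0.8660) + (1.0000)(0.5000)(1.0000) = 0.50000,
so c = arccos(0.50000) = 1.04720 rad.
Distance = R·c = 6378.14 × 1.0472 ≈ 6679 km.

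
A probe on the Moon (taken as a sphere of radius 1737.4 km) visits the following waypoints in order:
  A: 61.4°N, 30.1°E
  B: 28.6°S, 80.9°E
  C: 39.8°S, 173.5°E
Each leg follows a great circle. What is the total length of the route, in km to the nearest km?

Leg A→B: central angle 1.7261 rad, distance 2998.9 km.
Leg B→C: central angle 1.2914 rad, distance 2243.6 km.
Total: 2998.9 + 2243.6 ≈ 5242 km.

5242 km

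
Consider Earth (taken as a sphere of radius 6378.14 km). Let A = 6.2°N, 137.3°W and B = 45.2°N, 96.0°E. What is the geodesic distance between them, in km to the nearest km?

12245 km

Let φ₁ = 0.1082 rad, φ₂ = 0.7889 rad, and Δλ = -2.2113 rad.
cos c = sin φ₁ sin φ₂ + cos φ₁ cos φ₂ cos Δλ = (0.1080)(0.7096) + (0.9942)(0.7046)(-0.5976) = -0.34201,
so c = arccos(-0.34201) = 1.91985 rad.
Distance = R·c = 6378.14 × 1.9199 ≈ 12245 km.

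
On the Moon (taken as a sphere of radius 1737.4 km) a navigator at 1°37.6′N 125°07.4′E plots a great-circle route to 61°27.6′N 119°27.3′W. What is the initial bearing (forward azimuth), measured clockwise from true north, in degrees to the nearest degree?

26°

Δλ = 115.422° = 2.0145 rad.
y = sin Δλ · cos φ₂ = (0.9032)(0.4778) = 0.4315
x = cos φ₁ sin φ₂ − sin φ₁ cos φ₂ cos Δλ = (0.9996)(0.8785) − (0.0284)(0.4778)(-0.4293) = 0.8840
θ = atan2(y, x) = 26.02°, so the bearing is 26°.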